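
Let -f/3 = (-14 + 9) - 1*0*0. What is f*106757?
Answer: 1601355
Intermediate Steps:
f = 15 (f = -3*((-14 + 9) - 1*0*0) = -3*(-5 + 0*0) = -3*(-5 + 0) = -3*(-5) = 15)
f*106757 = 15*106757 = 1601355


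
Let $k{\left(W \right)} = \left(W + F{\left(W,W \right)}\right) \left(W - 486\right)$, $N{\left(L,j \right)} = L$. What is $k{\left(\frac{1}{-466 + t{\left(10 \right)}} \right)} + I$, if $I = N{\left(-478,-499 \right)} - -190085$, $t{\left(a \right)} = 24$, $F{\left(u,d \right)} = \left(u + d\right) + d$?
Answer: $\frac{9260810300}{48841} \approx 1.8961 \cdot 10^{5}$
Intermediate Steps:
$F{\left(u,d \right)} = u + 2 d$ ($F{\left(u,d \right)} = \left(d + u\right) + d = u + 2 d$)
$k{\left(W \right)} = 4 W \left(-486 + W\right)$ ($k{\left(W \right)} = \left(W + \left(W + 2 W\right)\right) \left(W - 486\right) = \left(W + 3 W\right) \left(-486 + W\right) = 4 W \left(-486 + W\right)$)
$I = 189607$ ($I = -478 - -190085 = -478 + 190085 = 189607$)
$k{\left(\frac{1}{-466 + t{\left(10 \right)}} \right)} + I = \frac{4 \left(-486 + \frac{1}{-466 + 24}\right)}{-466 + 24} + 189607 = \frac{4 \left(-486 + \frac{1}{-442}\right)}{-442} + 189607 = 4 \left(- \frac{1}{442}\right) \left(-486 - \frac{1}{442}\right) + 189607 = 4 \left(- \frac{1}{442}\right) \left(- \frac{214813}{442}\right) + 189607 = \frac{214813}{48841} + 189607 = \frac{9260810300}{48841}$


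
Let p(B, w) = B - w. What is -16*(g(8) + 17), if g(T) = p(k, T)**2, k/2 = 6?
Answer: -528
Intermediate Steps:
k = 12 (k = 2*6 = 12)
g(T) = (12 - T)**2
-16*(g(8) + 17) = -16*((-12 + 8)**2 + 17) = -16*((-4)**2 + 17) = -16*(16 + 17) = -16*33 = -528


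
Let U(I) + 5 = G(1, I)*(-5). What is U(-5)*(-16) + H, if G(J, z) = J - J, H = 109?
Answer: 189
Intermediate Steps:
G(J, z) = 0
U(I) = -5 (U(I) = -5 + 0*(-5) = -5 + 0 = -5)
U(-5)*(-16) + H = -5*(-16) + 109 = 80 + 109 = 189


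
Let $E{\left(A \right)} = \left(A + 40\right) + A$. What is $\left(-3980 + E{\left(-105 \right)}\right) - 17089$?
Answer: $-21239$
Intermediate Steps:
$E{\left(A \right)} = 40 + 2 A$ ($E{\left(A \right)} = \left(40 + A\right) + A = 40 + 2 A$)
$\left(-3980 + E{\left(-105 \right)}\right) - 17089 = \left(-3980 + \left(40 + 2 \left(-105\right)\right)\right) - 17089 = \left(-3980 + \left(40 - 210\right)\right) - 17089 = \left(-3980 - 170\right) - 17089 = -4150 - 17089 = -21239$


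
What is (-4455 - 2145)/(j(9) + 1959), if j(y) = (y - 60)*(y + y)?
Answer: -2200/347 ≈ -6.3401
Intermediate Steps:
j(y) = 2*y*(-60 + y) (j(y) = (-60 + y)*(2*y) = 2*y*(-60 + y))
(-4455 - 2145)/(j(9) + 1959) = (-4455 - 2145)/(2*9*(-60 + 9) + 1959) = -6600/(2*9*(-51) + 1959) = -6600/(-918 + 1959) = -6600/1041 = -6600*1/1041 = -2200/347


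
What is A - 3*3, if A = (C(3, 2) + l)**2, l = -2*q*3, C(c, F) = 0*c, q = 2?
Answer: 135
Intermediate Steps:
C(c, F) = 0
l = -12 (l = -2*2*3 = -4*3 = -12)
A = 144 (A = (0 - 12)**2 = (-12)**2 = 144)
A - 3*3 = 144 - 3*3 = 144 - 9 = 135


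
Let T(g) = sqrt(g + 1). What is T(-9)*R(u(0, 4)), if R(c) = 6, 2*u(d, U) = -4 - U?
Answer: 12*I*sqrt(2) ≈ 16.971*I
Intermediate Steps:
T(g) = sqrt(1 + g)
u(d, U) = -2 - U/2 (u(d, U) = (-4 - U)/2 = -2 - U/2)
T(-9)*R(u(0, 4)) = sqrt(1 - 9)*6 = sqrt(-8)*6 = (2*I*sqrt(2))*6 = 12*I*sqrt(2)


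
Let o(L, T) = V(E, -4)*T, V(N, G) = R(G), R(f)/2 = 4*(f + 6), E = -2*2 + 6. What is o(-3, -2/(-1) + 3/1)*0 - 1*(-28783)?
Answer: 28783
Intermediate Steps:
E = 2 (E = -4 + 6 = 2)
R(f) = 48 + 8*f (R(f) = 2*(4*(f + 6)) = 2*(4*(6 + f)) = 2*(24 + 4*f) = 48 + 8*f)
V(N, G) = 48 + 8*G
o(L, T) = 16*T (o(L, T) = (48 + 8*(-4))*T = (48 - 32)*T = 16*T)
o(-3, -2/(-1) + 3/1)*0 - 1*(-28783) = (16*(-2/(-1) + 3/1))*0 - 1*(-28783) = (16*(-2*(-1) + 3*1))*0 + 28783 = (16*(2 + 3))*0 + 28783 = (16*5)*0 + 28783 = 80*0 + 28783 = 0 + 28783 = 28783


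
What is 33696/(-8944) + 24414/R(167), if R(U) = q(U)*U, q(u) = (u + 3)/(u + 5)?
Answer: 87983382/610385 ≈ 144.14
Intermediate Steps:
q(u) = (3 + u)/(5 + u)
R(U) = U*(3 + U)/(5 + U) (R(U) = ((3 + U)/(5 + U))*U = U*(3 + U)/(5 + U))
33696/(-8944) + 24414/R(167) = 33696/(-8944) + 24414/((167*(3 + 167)/(5 + 167))) = 33696*(-1/8944) + 24414/((167*170/172)) = -162/43 + 24414/((167*(1/172)*170)) = -162/43 + 24414/(14195/86) = -162/43 + 24414*(86/14195) = -162/43 + 2099604/14195 = 87983382/610385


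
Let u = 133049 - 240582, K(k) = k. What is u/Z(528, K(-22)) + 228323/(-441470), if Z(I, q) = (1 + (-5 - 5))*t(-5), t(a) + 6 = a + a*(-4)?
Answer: 47454099347/35759070 ≈ 1327.1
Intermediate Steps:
t(a) = -6 - 3*a (t(a) = -6 + (a + a*(-4)) = -6 + (a - 4*a) = -6 - 3*a)
u = -107533
Z(I, q) = -81 (Z(I, q) = (1 + (-5 - 5))*(-6 - 3*(-5)) = (1 - 10)*(-6 + 15) = -9*9 = -81)
u/Z(528, K(-22)) + 228323/(-441470) = -107533/(-81) + 228323/(-441470) = -107533*(-1/81) + 228323*(-1/441470) = 107533/81 - 228323/441470 = 47454099347/35759070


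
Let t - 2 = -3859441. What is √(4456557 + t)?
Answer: √597118 ≈ 772.73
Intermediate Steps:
t = -3859439 (t = 2 - 3859441 = -3859439)
√(4456557 + t) = √(4456557 - 3859439) = √597118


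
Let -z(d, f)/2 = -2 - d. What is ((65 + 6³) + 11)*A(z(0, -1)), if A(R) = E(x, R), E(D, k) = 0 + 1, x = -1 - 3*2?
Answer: 292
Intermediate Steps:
z(d, f) = 4 + 2*d (z(d, f) = -2*(-2 - d) = 4 + 2*d)
x = -7 (x = -1 - 6 = -7)
E(D, k) = 1
A(R) = 1
((65 + 6³) + 11)*A(z(0, -1)) = ((65 + 6³) + 11)*1 = ((65 + 216) + 11)*1 = (281 + 11)*1 = 292*1 = 292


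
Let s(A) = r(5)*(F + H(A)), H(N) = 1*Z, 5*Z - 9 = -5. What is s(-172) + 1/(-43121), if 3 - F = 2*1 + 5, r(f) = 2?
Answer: -1379877/215605 ≈ -6.4000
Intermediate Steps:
Z = 4/5 (Z = 9/5 + (1/5)*(-5) = 9/5 - 1 = 4/5 ≈ 0.80000)
H(N) = 4/5 (H(N) = 1*(4/5) = 4/5)
F = -4 (F = 3 - (2*1 + 5) = 3 - (2 + 5) = 3 - 1*7 = 3 - 7 = -4)
s(A) = -32/5 (s(A) = 2*(-4 + 4/5) = 2*(-16/5) = -32/5)
s(-172) + 1/(-43121) = -32/5 + 1/(-43121) = -32/5 - 1/43121 = -1379877/215605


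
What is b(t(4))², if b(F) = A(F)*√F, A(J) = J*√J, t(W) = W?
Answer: 256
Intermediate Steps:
A(J) = J^(3/2)
b(F) = F² (b(F) = F^(3/2)*√F = F²)
b(t(4))² = (4²)² = 16² = 256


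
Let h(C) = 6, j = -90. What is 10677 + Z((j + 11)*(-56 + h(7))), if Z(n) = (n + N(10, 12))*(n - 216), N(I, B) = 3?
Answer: 14771179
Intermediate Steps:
Z(n) = (-216 + n)*(3 + n) (Z(n) = (n + 3)*(n - 216) = (3 + n)*(-216 + n) = (-216 + n)*(3 + n))
10677 + Z((j + 11)*(-56 + h(7))) = 10677 + (-648 + ((-90 + 11)*(-56 + 6))² - 213*(-90 + 11)*(-56 + 6)) = 10677 + (-648 + (-79*(-50))² - (-16827)*(-50)) = 10677 + (-648 + 3950² - 213*3950) = 10677 + (-648 + 15602500 - 841350) = 10677 + 14760502 = 14771179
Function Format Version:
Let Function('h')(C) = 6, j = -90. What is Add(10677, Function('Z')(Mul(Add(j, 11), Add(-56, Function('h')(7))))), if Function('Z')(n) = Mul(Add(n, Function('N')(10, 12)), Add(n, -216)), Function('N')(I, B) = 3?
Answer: 14771179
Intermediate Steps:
Function('Z')(n) = Mul(Add(-216, n), Add(3, n)) (Function('Z')(n) = Mul(Add(n, 3), Add(n, -216)) = Mul(Add(3, n), Add(-216, n)) = Mul(Add(-216, n), Add(3, n)))
Add(10677, Function('Z')(Mul(Add(j, 11), Add(-56, Function('h')(7))))) = Add(10677, Add(-648, Pow(Mul(Add(-90, 11), Add(-56, 6)), 2), Mul(-213, Mul(Add(-90, 11), Add(-56, 6))))) = Add(10677, Add(-648, Pow(Mul(-79, -50), 2), Mul(-213, Mul(-79, -50)))) = Add(10677, Add(-648, Pow(3950, 2), Mul(-213, 3950))) = Add(10677, Add(-648, 15602500, -841350)) = Add(10677, 14760502) = 14771179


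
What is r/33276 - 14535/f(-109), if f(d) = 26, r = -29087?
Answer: -4105279/7332 ≈ -559.91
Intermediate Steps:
r/33276 - 14535/f(-109) = -29087/33276 - 14535/26 = -29087*1/33276 - 14535*1/26 = -493/564 - 14535/26 = -4105279/7332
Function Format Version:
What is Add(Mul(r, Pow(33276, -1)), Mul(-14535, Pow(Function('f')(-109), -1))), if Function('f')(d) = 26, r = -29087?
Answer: Rational(-4105279, 7332) ≈ -559.91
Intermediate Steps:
Add(Mul(r, Pow(33276, -1)), Mul(-14535, Pow(Function('f')(-109), -1))) = Add(Mul(-29087, Pow(33276, -1)), Mul(-14535, Pow(26, -1))) = Add(Mul(-29087, Rational(1, 33276)), Mul(-14535, Rational(1, 26))) = Add(Rational(-493, 564), Rational(-14535, 26)) = Rational(-4105279, 7332)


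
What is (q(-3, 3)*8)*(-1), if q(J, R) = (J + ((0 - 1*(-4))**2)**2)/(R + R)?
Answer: -1012/3 ≈ -337.33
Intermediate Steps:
q(J, R) = (256 + J)/(2*R) (q(J, R) = (J + ((0 + 4)**2)**2)/((2*R)) = (J + (4**2)**2)*(1/(2*R)) = (J + 16**2)*(1/(2*R)) = (J + 256)*(1/(2*R)) = (256 + J)*(1/(2*R)) = (256 + J)/(2*R))
(q(-3, 3)*8)*(-1) = (((1/2)*(256 - 3)/3)*8)*(-1) = (((1/2)*(1/3)*253)*8)*(-1) = ((253/6)*8)*(-1) = (1012/3)*(-1) = -1012/3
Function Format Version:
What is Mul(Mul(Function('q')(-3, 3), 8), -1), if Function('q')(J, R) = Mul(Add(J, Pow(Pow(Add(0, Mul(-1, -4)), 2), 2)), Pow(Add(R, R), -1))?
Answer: Rational(-1012, 3) ≈ -337.33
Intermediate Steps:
Function('q')(J, R) = Mul(Rational(1, 2), Pow(R, -1), Add(256, J)) (Function('q')(J, R) = Mul(Add(J, Pow(Pow(Add(0, 4), 2), 2)), Pow(Mul(2, R), -1)) = Mul(Add(J, Pow(Pow(4, 2), 2)), Mul(Rational(1, 2), Pow(R, -1))) = Mul(Add(J, Pow(16, 2)), Mul(Rational(1, 2), Pow(R, -1))) = Mul(Add(J, 256), Mul(Rational(1, 2), Pow(R, -1))) = Mul(Add(256, J), Mul(Rational(1, 2), Pow(R, -1))) = Mul(Rational(1, 2), Pow(R, -1), Add(256, J)))
Mul(Mul(Function('q')(-3, 3), 8), -1) = Mul(Mul(Mul(Rational(1, 2), Pow(3, -1), Add(256, -3)), 8), -1) = Mul(Mul(Mul(Rational(1, 2), Rational(1, 3), 253), 8), -1) = Mul(Mul(Rational(253, 6), 8), -1) = Mul(Rational(1012, 3), -1) = Rational(-1012, 3)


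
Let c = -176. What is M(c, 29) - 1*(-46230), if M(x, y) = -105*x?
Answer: 64710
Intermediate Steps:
M(c, 29) - 1*(-46230) = -105*(-176) - 1*(-46230) = 18480 + 46230 = 64710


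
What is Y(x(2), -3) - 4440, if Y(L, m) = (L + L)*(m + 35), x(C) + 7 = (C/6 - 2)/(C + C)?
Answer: -14744/3 ≈ -4914.7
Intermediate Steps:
x(C) = -7 + (-2 + C/6)/(2*C) (x(C) = -7 + (C/6 - 2)/(C + C) = -7 + (C*(1/6) - 2)/((2*C)) = -7 + (C/6 - 2)*(1/(2*C)) = -7 + (-2 + C/6)*(1/(2*C)) = -7 + (-2 + C/6)/(2*C))
Y(L, m) = 2*L*(35 + m) (Y(L, m) = (2*L)*(35 + m) = 2*L*(35 + m))
Y(x(2), -3) - 4440 = 2*(-83/12 - 1/2)*(35 - 3) - 4440 = 2*(-83/12 - 1*1/2)*32 - 4440 = 2*(-83/12 - 1/2)*32 - 4440 = 2*(-89/12)*32 - 4440 = -1424/3 - 4440 = -14744/3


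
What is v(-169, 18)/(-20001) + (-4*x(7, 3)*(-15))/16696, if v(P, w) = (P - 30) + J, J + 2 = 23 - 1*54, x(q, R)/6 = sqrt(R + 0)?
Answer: 232/20001 + 45*sqrt(3)/2087 ≈ 0.048946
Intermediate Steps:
x(q, R) = 6*sqrt(R) (x(q, R) = 6*sqrt(R + 0) = 6*sqrt(R))
J = -33 (J = -2 + (23 - 1*54) = -2 + (23 - 54) = -2 - 31 = -33)
v(P, w) = -63 + P (v(P, w) = (P - 30) - 33 = (-30 + P) - 33 = -63 + P)
v(-169, 18)/(-20001) + (-4*x(7, 3)*(-15))/16696 = (-63 - 169)/(-20001) + (-24*sqrt(3)*(-15))/16696 = -232*(-1/20001) + (-24*sqrt(3)*(-15))*(1/16696) = 232/20001 + (360*sqrt(3))*(1/16696) = 232/20001 + 45*sqrt(3)/2087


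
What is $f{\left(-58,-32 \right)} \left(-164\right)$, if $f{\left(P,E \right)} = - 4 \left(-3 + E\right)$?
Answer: $-22960$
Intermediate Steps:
$f{\left(P,E \right)} = 12 - 4 E$
$f{\left(-58,-32 \right)} \left(-164\right) = \left(12 - -128\right) \left(-164\right) = \left(12 + 128\right) \left(-164\right) = 140 \left(-164\right) = -22960$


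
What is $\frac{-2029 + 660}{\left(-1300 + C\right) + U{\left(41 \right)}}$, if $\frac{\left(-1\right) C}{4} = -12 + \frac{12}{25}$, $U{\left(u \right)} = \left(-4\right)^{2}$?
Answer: $\frac{34225}{30948} \approx 1.1059$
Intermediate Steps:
$U{\left(u \right)} = 16$
$C = \frac{1152}{25}$ ($C = - 4 \left(-12 + \frac{12}{25}\right) = \left(-4\right) \left(- \frac{288}{25}\right) = \frac{1152}{25} \approx 46.08$)
$\frac{-2029 + 660}{\left(-1300 + C\right) + U{\left(41 \right)}} = \frac{-2029 + 660}{\left(-1300 + \frac{1152}{25}\right) + 16} = - \frac{1369}{- \frac{31348}{25} + 16} = - \frac{1369}{- \frac{30948}{25}} = \left(-1369\right) \left(- \frac{25}{30948}\right) = \frac{34225}{30948}$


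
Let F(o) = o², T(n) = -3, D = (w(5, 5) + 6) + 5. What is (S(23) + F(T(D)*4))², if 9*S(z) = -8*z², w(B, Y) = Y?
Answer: 8620096/81 ≈ 1.0642e+5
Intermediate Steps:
D = 16 (D = (5 + 6) + 5 = 11 + 5 = 16)
S(z) = -8*z²/9 (S(z) = (-8*z²)/9 = -8*z²/9)
(S(23) + F(T(D)*4))² = (-8/9*23² + (-3*4)²)² = (-8/9*529 + (-12)²)² = (-4232/9 + 144)² = (-2936/9)² = 8620096/81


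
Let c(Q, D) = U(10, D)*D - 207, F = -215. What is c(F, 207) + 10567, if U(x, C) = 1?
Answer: 10567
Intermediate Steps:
c(Q, D) = -207 + D (c(Q, D) = 1*D - 207 = D - 207 = -207 + D)
c(F, 207) + 10567 = (-207 + 207) + 10567 = 0 + 10567 = 10567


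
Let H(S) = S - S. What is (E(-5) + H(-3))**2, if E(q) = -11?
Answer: 121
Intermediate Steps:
H(S) = 0
(E(-5) + H(-3))**2 = (-11 + 0)**2 = (-11)**2 = 121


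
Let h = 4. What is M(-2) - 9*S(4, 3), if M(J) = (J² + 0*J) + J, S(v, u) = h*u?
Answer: -106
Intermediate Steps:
S(v, u) = 4*u
M(J) = J + J² (M(J) = (J² + 0) + J = J² + J = J + J²)
M(-2) - 9*S(4, 3) = -2*(1 - 2) - 36*3 = -2*(-1) - 9*12 = 2 - 108 = -106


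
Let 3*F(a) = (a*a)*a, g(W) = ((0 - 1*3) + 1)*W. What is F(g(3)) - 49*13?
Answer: -709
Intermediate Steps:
g(W) = -2*W (g(W) = ((0 - 3) + 1)*W = (-3 + 1)*W = -2*W)
F(a) = a³/3 (F(a) = ((a*a)*a)/3 = (a²*a)/3 = a³/3)
F(g(3)) - 49*13 = (-2*3)³/3 - 49*13 = (⅓)*(-6)³ - 637 = (⅓)*(-216) - 637 = -72 - 637 = -709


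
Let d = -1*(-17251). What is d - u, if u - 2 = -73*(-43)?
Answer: 14110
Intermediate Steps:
d = 17251
u = 3141 (u = 2 - 73*(-43) = 2 + 3139 = 3141)
d - u = 17251 - 1*3141 = 17251 - 3141 = 14110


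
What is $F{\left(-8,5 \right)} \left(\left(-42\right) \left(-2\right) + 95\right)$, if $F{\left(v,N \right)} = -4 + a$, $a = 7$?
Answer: $537$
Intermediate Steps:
$F{\left(v,N \right)} = 3$ ($F{\left(v,N \right)} = -4 + 7 = 3$)
$F{\left(-8,5 \right)} \left(\left(-42\right) \left(-2\right) + 95\right) = 3 \left(\left(-42\right) \left(-2\right) + 95\right) = 3 \left(84 + 95\right) = 3 \cdot 179 = 537$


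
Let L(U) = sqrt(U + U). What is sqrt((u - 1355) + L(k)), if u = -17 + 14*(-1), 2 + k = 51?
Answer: sqrt(-1386 + 7*sqrt(2)) ≈ 37.096*I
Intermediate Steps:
k = 49 (k = -2 + 51 = 49)
u = -31 (u = -17 - 14 = -31)
L(U) = sqrt(2)*sqrt(U) (L(U) = sqrt(2*U) = sqrt(2)*sqrt(U))
sqrt((u - 1355) + L(k)) = sqrt((-31 - 1355) + sqrt(2)*sqrt(49)) = sqrt(-1386 + sqrt(2)*7) = sqrt(-1386 + 7*sqrt(2))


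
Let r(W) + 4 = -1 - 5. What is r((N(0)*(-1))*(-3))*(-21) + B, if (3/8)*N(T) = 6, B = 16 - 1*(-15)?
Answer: 241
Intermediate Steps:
B = 31 (B = 16 + 15 = 31)
N(T) = 16 (N(T) = (8/3)*6 = 16)
r(W) = -10 (r(W) = -4 + (-1 - 5) = -4 - 6 = -10)
r((N(0)*(-1))*(-3))*(-21) + B = -10*(-21) + 31 = 210 + 31 = 241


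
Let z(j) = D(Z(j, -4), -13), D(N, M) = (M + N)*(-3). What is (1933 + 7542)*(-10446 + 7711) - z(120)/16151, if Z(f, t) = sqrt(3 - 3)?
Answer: -418539032914/16151 ≈ -2.5914e+7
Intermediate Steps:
Z(f, t) = 0 (Z(f, t) = sqrt(0) = 0)
D(N, M) = -3*M - 3*N
z(j) = 39 (z(j) = -3*(-13) - 3*0 = 39 + 0 = 39)
(1933 + 7542)*(-10446 + 7711) - z(120)/16151 = (1933 + 7542)*(-10446 + 7711) - 39/16151 = 9475*(-2735) - 39/16151 = -25914125 - 1*39/16151 = -25914125 - 39/16151 = -418539032914/16151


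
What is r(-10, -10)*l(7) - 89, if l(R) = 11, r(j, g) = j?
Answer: -199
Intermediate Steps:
r(-10, -10)*l(7) - 89 = -10*11 - 89 = -110 - 89 = -199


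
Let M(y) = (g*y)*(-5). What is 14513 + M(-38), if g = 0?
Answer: 14513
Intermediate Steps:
M(y) = 0 (M(y) = (0*y)*(-5) = 0*(-5) = 0)
14513 + M(-38) = 14513 + 0 = 14513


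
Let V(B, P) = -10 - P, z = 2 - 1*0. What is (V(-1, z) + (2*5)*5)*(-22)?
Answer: -836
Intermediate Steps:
z = 2 (z = 2 + 0 = 2)
(V(-1, z) + (2*5)*5)*(-22) = ((-10 - 1*2) + (2*5)*5)*(-22) = ((-10 - 2) + 10*5)*(-22) = (-12 + 50)*(-22) = 38*(-22) = -836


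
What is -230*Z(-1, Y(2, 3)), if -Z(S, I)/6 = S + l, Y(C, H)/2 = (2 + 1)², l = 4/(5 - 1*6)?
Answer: -6900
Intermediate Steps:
l = -4 (l = 4/(5 - 6) = 4/(-1) = 4*(-1) = -4)
Y(C, H) = 18 (Y(C, H) = 2*(2 + 1)² = 2*3² = 2*9 = 18)
Z(S, I) = 24 - 6*S (Z(S, I) = -6*(S - 4) = -6*(-4 + S) = 24 - 6*S)
-230*Z(-1, Y(2, 3)) = -230*(24 - 6*(-1)) = -230*(24 + 6) = -230*30 = -6900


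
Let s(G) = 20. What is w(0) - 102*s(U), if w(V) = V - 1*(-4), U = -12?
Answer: -2036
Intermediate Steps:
w(V) = 4 + V (w(V) = V + 4 = 4 + V)
w(0) - 102*s(U) = (4 + 0) - 102*20 = 4 - 2040 = -2036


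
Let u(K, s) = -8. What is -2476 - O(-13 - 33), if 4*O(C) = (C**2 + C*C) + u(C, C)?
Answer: -3532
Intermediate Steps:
O(C) = -2 + C**2/2 (O(C) = ((C**2 + C*C) - 8)/4 = ((C**2 + C**2) - 8)/4 = (2*C**2 - 8)/4 = (-8 + 2*C**2)/4 = -2 + C**2/2)
-2476 - O(-13 - 33) = -2476 - (-2 + (-13 - 33)**2/2) = -2476 - (-2 + (1/2)*(-46)**2) = -2476 - (-2 + (1/2)*2116) = -2476 - (-2 + 1058) = -2476 - 1*1056 = -2476 - 1056 = -3532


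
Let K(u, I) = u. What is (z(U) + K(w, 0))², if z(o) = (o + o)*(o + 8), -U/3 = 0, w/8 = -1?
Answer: 64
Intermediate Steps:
w = -8 (w = 8*(-1) = -8)
U = 0 (U = -3*0 = 0)
z(o) = 2*o*(8 + o) (z(o) = (2*o)*(8 + o) = 2*o*(8 + o))
(z(U) + K(w, 0))² = (2*0*(8 + 0) - 8)² = (2*0*8 - 8)² = (0 - 8)² = (-8)² = 64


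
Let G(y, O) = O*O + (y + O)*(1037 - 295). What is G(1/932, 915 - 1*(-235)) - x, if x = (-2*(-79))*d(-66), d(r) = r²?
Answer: 693199603/466 ≈ 1.4876e+6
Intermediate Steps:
x = 688248 (x = -2*(-79)*(-66)² = 158*4356 = 688248)
G(y, O) = O² + 742*O + 742*y (G(y, O) = O² + (O + y)*742 = O² + (742*O + 742*y) = O² + 742*O + 742*y)
G(1/932, 915 - 1*(-235)) - x = ((915 - 1*(-235))² + 742*(915 - 1*(-235)) + 742/932) - 1*688248 = ((915 + 235)² + 742*(915 + 235) + 742*(1/932)) - 688248 = (1150² + 742*1150 + 371/466) - 688248 = (1322500 + 853300 + 371/466) - 688248 = 1013923171/466 - 688248 = 693199603/466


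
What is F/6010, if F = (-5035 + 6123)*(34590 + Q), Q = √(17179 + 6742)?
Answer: 3763392/601 + 544*√23921/3005 ≈ 6289.9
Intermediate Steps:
Q = √23921 ≈ 154.66
F = 37633920 + 1088*√23921 (F = (-5035 + 6123)*(34590 + √23921) = 1088*(34590 + √23921) = 37633920 + 1088*√23921 ≈ 3.7802e+7)
F/6010 = (37633920 + 1088*√23921)/6010 = (37633920 + 1088*√23921)*(1/6010) = 3763392/601 + 544*√23921/3005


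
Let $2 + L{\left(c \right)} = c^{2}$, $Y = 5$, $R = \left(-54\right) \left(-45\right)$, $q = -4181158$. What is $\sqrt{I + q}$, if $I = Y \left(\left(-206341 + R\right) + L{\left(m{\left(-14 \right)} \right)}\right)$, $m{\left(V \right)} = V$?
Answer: $i \sqrt{5199743} \approx 2280.3 i$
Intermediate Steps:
$R = 2430$
$L{\left(c \right)} = -2 + c^{2}$
$I = -1018585$ ($I = 5 \left(\left(-206341 + 2430\right) - \left(2 - \left(-14\right)^{2}\right)\right) = 5 \left(-203911 + \left(-2 + 196\right)\right) = 5 \left(-203911 + 194\right) = 5 \left(-203717\right) = -1018585$)
$\sqrt{I + q} = \sqrt{-1018585 - 4181158} = \sqrt{-5199743} = i \sqrt{5199743}$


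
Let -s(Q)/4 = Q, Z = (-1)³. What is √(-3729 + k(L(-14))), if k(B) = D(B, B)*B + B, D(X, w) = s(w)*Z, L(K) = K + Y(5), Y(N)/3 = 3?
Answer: I*√3634 ≈ 60.283*I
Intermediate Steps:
Z = -1
Y(N) = 9 (Y(N) = 3*3 = 9)
s(Q) = -4*Q
L(K) = 9 + K (L(K) = K + 9 = 9 + K)
D(X, w) = 4*w (D(X, w) = -4*w*(-1) = 4*w)
k(B) = B + 4*B² (k(B) = (4*B)*B + B = 4*B² + B = B + 4*B²)
√(-3729 + k(L(-14))) = √(-3729 + (9 - 14)*(1 + 4*(9 - 14))) = √(-3729 - 5*(1 + 4*(-5))) = √(-3729 - 5*(1 - 20)) = √(-3729 - 5*(-19)) = √(-3729 + 95) = √(-3634) = I*√3634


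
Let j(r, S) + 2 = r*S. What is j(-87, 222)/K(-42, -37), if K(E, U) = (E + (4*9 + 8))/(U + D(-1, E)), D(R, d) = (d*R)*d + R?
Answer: 17403716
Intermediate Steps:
D(R, d) = R + R*d² (D(R, d) = (R*d)*d + R = R*d² + R = R + R*d²)
K(E, U) = (44 + E)/(-1 + U - E²) (K(E, U) = (E + (4*9 + 8))/(U - (1 + E²)) = (E + (36 + 8))/(U + (-1 - E²)) = (E + 44)/(-1 + U - E²) = (44 + E)/(-1 + U - E²))
j(r, S) = -2 + S*r (j(r, S) = -2 + r*S = -2 + S*r)
j(-87, 222)/K(-42, -37) = (-2 + 222*(-87))/(((-44 - 1*(-42))/(1 + (-42)² - 1*(-37)))) = (-2 - 19314)/(((-44 + 42)/(1 + 1764 + 37))) = -19316/(-2/1802) = -19316/((1/1802)*(-2)) = -19316/(-1/901) = -19316*(-901) = 17403716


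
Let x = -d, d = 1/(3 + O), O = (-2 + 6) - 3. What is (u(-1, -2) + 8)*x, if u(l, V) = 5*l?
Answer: -¾ ≈ -0.75000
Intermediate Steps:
O = 1 (O = 4 - 3 = 1)
d = ¼ (d = 1/(3 + 1) = 1/4 = ¼ ≈ 0.25000)
x = -¼ (x = -1*¼ = -¼ ≈ -0.25000)
(u(-1, -2) + 8)*x = (5*(-1) + 8)*(-¼) = (-5 + 8)*(-¼) = 3*(-¼) = -¾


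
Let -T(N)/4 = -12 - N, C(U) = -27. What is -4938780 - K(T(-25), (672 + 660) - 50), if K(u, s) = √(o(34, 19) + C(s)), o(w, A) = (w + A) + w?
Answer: -4938780 - 2*√15 ≈ -4.9388e+6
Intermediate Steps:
o(w, A) = A + 2*w (o(w, A) = (A + w) + w = A + 2*w)
T(N) = 48 + 4*N (T(N) = -4*(-12 - N) = 48 + 4*N)
K(u, s) = 2*√15 (K(u, s) = √((19 + 2*34) - 27) = √((19 + 68) - 27) = √(87 - 27) = √60 = 2*√15)
-4938780 - K(T(-25), (672 + 660) - 50) = -4938780 - 2*√15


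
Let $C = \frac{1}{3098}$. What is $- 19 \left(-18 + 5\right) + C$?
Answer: $\frac{765207}{3098} \approx 247.0$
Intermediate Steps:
$C = \frac{1}{3098} \approx 0.00032279$
$- 19 \left(-18 + 5\right) + C = - 19 \left(-18 + 5\right) + \frac{1}{3098} = \left(-19\right) \left(-13\right) + \frac{1}{3098} = 247 + \frac{1}{3098} = \frac{765207}{3098}$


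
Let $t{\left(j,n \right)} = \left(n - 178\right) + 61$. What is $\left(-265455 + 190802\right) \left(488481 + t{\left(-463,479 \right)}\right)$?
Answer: $-36493596479$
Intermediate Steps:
$t{\left(j,n \right)} = -117 + n$ ($t{\left(j,n \right)} = \left(-178 + n\right) + 61 = -117 + n$)
$\left(-265455 + 190802\right) \left(488481 + t{\left(-463,479 \right)}\right) = \left(-265455 + 190802\right) \left(488481 + \left(-117 + 479\right)\right) = - 74653 \left(488481 + 362\right) = \left(-74653\right) 488843 = -36493596479$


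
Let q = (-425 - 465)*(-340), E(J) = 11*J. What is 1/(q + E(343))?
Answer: 1/306373 ≈ 3.2640e-6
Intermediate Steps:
q = 302600 (q = -890*(-340) = 302600)
1/(q + E(343)) = 1/(302600 + 11*343) = 1/(302600 + 3773) = 1/306373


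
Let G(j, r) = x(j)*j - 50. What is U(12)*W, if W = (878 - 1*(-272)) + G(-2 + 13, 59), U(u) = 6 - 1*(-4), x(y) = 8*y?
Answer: 20680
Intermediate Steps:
U(u) = 10 (U(u) = 6 + 4 = 10)
G(j, r) = -50 + 8*j**2 (G(j, r) = (8*j)*j - 50 = 8*j**2 - 50 = -50 + 8*j**2)
W = 2068 (W = (878 - 1*(-272)) + (-50 + 8*(-2 + 13)**2) = (878 + 272) + (-50 + 8*11**2) = 1150 + (-50 + 8*121) = 1150 + (-50 + 968) = 1150 + 918 = 2068)
U(12)*W = 10*2068 = 20680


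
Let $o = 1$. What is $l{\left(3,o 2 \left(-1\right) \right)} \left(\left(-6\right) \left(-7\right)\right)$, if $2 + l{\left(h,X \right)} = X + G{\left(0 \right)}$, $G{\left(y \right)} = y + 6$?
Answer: $84$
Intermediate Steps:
$G{\left(y \right)} = 6 + y$
$l{\left(h,X \right)} = 4 + X$ ($l{\left(h,X \right)} = -2 + \left(X + \left(6 + 0\right)\right) = -2 + \left(X + 6\right) = -2 + \left(6 + X\right) = 4 + X$)
$l{\left(3,o 2 \left(-1\right) \right)} \left(\left(-6\right) \left(-7\right)\right) = \left(4 + 1 \cdot 2 \left(-1\right)\right) \left(\left(-6\right) \left(-7\right)\right) = \left(4 + 2 \left(-1\right)\right) 42 = \left(4 - 2\right) 42 = 2 \cdot 42 = 84$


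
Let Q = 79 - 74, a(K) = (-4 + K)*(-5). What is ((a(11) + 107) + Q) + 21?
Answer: 98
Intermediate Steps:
a(K) = 20 - 5*K
Q = 5
((a(11) + 107) + Q) + 21 = (((20 - 5*11) + 107) + 5) + 21 = (((20 - 55) + 107) + 5) + 21 = ((-35 + 107) + 5) + 21 = (72 + 5) + 21 = 77 + 21 = 98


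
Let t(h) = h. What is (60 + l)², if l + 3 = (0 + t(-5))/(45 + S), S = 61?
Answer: 36445369/11236 ≈ 3243.6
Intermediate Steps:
l = -323/106 (l = -3 + (0 - 5)/(45 + 61) = -3 - 5/106 = -323/106 ≈ -3.0472)
(60 + l)² = (60 - 323/106)² = (6037/106)² = 36445369/11236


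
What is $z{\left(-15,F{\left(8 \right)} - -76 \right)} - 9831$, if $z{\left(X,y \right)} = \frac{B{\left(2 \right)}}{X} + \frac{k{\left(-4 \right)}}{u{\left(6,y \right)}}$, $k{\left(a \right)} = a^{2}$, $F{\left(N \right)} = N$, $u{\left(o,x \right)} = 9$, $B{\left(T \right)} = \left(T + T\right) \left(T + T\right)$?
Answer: $- \frac{442363}{45} \approx -9830.3$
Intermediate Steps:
$B{\left(T \right)} = 4 T^{2}$ ($B{\left(T \right)} = 2 T 2 T = 4 T^{2}$)
$z{\left(X,y \right)} = \frac{16}{9} + \frac{16}{X}$ ($z{\left(X,y \right)} = \frac{4 \cdot 2^{2}}{X} + \frac{\left(-4\right)^{2}}{9} = \frac{4 \cdot 4}{X} + 16 \cdot \frac{1}{9} = \frac{16}{X} + \frac{16}{9} = \frac{16}{9} + \frac{16}{X}$)
$z{\left(-15,F{\left(8 \right)} - -76 \right)} - 9831 = \left(\frac{16}{9} + \frac{16}{-15}\right) - 9831 = \left(\frac{16}{9} + 16 \left(- \frac{1}{15}\right)\right) - 9831 = \left(\frac{16}{9} - \frac{16}{15}\right) - 9831 = \frac{32}{45} - 9831 = - \frac{442363}{45}$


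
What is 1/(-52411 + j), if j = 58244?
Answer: 1/5833 ≈ 0.00017144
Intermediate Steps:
1/(-52411 + j) = 1/(-52411 + 58244) = 1/5833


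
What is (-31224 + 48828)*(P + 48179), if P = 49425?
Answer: 1718220816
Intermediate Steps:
(-31224 + 48828)*(P + 48179) = (-31224 + 48828)*(49425 + 48179) = 17604*97604 = 1718220816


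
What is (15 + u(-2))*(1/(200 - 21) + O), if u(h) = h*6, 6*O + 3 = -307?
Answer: -27742/179 ≈ -154.98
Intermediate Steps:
O = -155/3 (O = -½ + (⅙)*(-307) = -½ - 307/6 = -155/3 ≈ -51.667)
u(h) = 6*h
(15 + u(-2))*(1/(200 - 21) + O) = (15 + 6*(-2))*(1/(200 - 21) - 155/3) = (15 - 12)*(1/179 - 155/3) = 3*(1/179 - 155/3) = 3*(-27742/537) = -27742/179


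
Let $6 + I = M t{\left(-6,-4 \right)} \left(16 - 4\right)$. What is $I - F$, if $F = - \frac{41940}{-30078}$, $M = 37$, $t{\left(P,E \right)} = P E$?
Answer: $\frac{17793820}{1671} \approx 10649.0$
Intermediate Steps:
$t{\left(P,E \right)} = E P$
$F = \frac{2330}{1671}$ ($F = - \frac{41940 \left(-1\right)}{30078} = \left(-1\right) \left(- \frac{2330}{1671}\right) = \frac{2330}{1671} \approx 1.3944$)
$I = 10650$ ($I = -6 + 37 \left(\left(-4\right) \left(-6\right)\right) \left(16 - 4\right) = -6 + 37 \cdot 24 \left(16 - 4\right) = -6 + 888 \cdot 12 = -6 + 10656 = 10650$)
$I - F = 10650 - \frac{2330}{1671} = \frac{17793820}{1671}$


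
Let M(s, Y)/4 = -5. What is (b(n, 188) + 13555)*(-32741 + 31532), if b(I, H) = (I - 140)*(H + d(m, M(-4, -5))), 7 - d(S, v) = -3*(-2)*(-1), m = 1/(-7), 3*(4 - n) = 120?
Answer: 26381589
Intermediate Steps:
n = -36 (n = 4 - ⅓*120 = 4 - 40 = -36)
m = -⅐ (m = 1*(-⅐) = -⅐ ≈ -0.14286)
M(s, Y) = -20 (M(s, Y) = 4*(-5) = -20)
d(S, v) = 13 (d(S, v) = 7 - (-3*(-2))*(-1) = 7 - 6*(-1) = 7 - 1*(-6) = 7 + 6 = 13)
b(I, H) = (-140 + I)*(13 + H) (b(I, H) = (I - 140)*(H + 13) = (-140 + I)*(13 + H))
(b(n, 188) + 13555)*(-32741 + 31532) = ((-1820 - 140*188 + 13*(-36) + 188*(-36)) + 13555)*(-32741 + 31532) = ((-1820 - 26320 - 468 - 6768) + 13555)*(-1209) = (-35376 + 13555)*(-1209) = -21821*(-1209) = 26381589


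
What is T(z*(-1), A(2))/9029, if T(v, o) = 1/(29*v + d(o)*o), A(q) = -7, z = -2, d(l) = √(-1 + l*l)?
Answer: 29/4568674 + 7*√3/2284337 ≈ 1.1655e-5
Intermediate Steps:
d(l) = √(-1 + l²)
T(v, o) = 1/(29*v + o*√(-1 + o²)) (T(v, o) = 1/(29*v + √(-1 + o²)*o) = 1/(29*v + o*√(-1 + o²)))
T(z*(-1), A(2))/9029 = 1/((29*(-2*(-1)) - 7*√(-1 + (-7)²))*9029) = (1/9029)/(29*2 - 7*√(-1 + 49)) = (1/9029)/(58 - 28*√3) = 1/(9029*(58 - 28*√3))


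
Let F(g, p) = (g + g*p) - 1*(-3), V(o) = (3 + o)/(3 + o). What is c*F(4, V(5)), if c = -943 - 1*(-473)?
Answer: -5170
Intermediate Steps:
c = -470 (c = -943 + 473 = -470)
V(o) = 1
F(g, p) = 3 + g + g*p (F(g, p) = (g + g*p) + 3 = 3 + g + g*p)
c*F(4, V(5)) = -470*(3 + 4 + 4*1) = -470*(3 + 4 + 4) = -470*11 = -5170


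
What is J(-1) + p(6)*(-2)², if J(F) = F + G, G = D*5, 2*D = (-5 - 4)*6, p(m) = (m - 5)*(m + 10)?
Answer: -72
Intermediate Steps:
p(m) = (-5 + m)*(10 + m)
D = -27 (D = ((-5 - 4)*6)/2 = (-9*6)/2 = (½)*(-54) = -27)
G = -135 (G = -27*5 = -135)
J(F) = -135 + F (J(F) = F - 135 = -135 + F)
J(-1) + p(6)*(-2)² = (-135 - 1) + (-50 + 6² + 5*6)*(-2)² = -136 + (-50 + 36 + 30)*4 = -136 + 16*4 = -136 + 64 = -72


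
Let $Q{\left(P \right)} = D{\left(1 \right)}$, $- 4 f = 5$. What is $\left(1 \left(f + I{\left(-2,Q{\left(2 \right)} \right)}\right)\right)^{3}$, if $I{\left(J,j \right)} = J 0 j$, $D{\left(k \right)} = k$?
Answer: $- \frac{125}{64} \approx -1.9531$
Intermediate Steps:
$f = - \frac{5}{4}$ ($f = \left(- \frac{1}{4}\right) 5 = - \frac{5}{4} \approx -1.25$)
$Q{\left(P \right)} = 1$
$I{\left(J,j \right)} = 0$ ($I{\left(J,j \right)} = 0 j = 0$)
$\left(1 \left(f + I{\left(-2,Q{\left(2 \right)} \right)}\right)\right)^{3} = \left(1 \left(- \frac{5}{4} + 0\right)\right)^{3} = \left(1 \left(- \frac{5}{4}\right)\right)^{3} = \left(- \frac{5}{4}\right)^{3} = - \frac{125}{64}$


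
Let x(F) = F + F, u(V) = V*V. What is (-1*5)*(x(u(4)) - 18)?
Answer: -70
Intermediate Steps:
u(V) = V²
x(F) = 2*F
(-1*5)*(x(u(4)) - 18) = (-1*5)*(2*4² - 18) = -5*(2*16 - 18) = -5*(32 - 18) = -5*14 = -70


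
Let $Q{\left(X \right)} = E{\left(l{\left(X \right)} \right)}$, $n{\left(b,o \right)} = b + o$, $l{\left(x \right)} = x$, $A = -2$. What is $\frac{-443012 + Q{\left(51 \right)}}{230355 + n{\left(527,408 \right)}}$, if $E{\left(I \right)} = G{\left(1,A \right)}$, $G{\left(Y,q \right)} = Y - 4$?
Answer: $- \frac{88603}{46258} \approx -1.9154$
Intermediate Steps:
$G{\left(Y,q \right)} = -4 + Y$ ($G{\left(Y,q \right)} = Y - 4 = -4 + Y$)
$E{\left(I \right)} = -3$ ($E{\left(I \right)} = -4 + 1 = -3$)
$Q{\left(X \right)} = -3$
$\frac{-443012 + Q{\left(51 \right)}}{230355 + n{\left(527,408 \right)}} = \frac{-443012 - 3}{230355 + \left(527 + 408\right)} = - \frac{443015}{230355 + 935} = - \frac{443015}{231290} = \left(-443015\right) \frac{1}{231290} = - \frac{88603}{46258}$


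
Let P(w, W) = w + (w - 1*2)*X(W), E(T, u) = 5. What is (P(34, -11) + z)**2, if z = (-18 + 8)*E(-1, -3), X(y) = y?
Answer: 135424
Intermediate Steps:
P(w, W) = w + W*(-2 + w) (P(w, W) = w + (w - 1*2)*W = w + (w - 2)*W = w + (-2 + w)*W = w + W*(-2 + w))
z = -50 (z = (-18 + 8)*5 = -10*5 = -50)
(P(34, -11) + z)**2 = ((34 - 2*(-11) - 11*34) - 50)**2 = ((34 + 22 - 374) - 50)**2 = (-318 - 50)**2 = (-368)**2 = 135424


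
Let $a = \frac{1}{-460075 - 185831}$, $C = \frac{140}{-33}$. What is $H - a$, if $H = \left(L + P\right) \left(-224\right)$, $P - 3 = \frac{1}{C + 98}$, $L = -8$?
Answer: $\frac{159533614973}{142745226} \approx 1117.6$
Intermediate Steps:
$C = - \frac{140}{33}$ ($C = 140 \left(- \frac{1}{33}\right) = - \frac{140}{33} \approx -4.2424$)
$P = \frac{9315}{3094}$ ($P = 3 + \frac{1}{- \frac{140}{33} + 98} = 3 + \frac{1}{\frac{3094}{33}} = 3 + \frac{33}{3094} = \frac{9315}{3094} \approx 3.0107$)
$a = - \frac{1}{645906}$ ($a = \frac{1}{-645906} = - \frac{1}{645906} \approx -1.5482 \cdot 10^{-6}$)
$H = \frac{246992}{221}$ ($H = \left(-8 + \frac{9315}{3094}\right) \left(-224\right) = \left(- \frac{15437}{3094}\right) \left(-224\right) = \frac{246992}{221} \approx 1117.6$)
$H - a = \frac{246992}{221} - - \frac{1}{645906} = \frac{246992}{221} + \frac{1}{645906} = \frac{159533614973}{142745226}$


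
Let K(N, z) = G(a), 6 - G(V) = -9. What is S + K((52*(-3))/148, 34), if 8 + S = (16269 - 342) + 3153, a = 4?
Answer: 19087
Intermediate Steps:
G(V) = 15 (G(V) = 6 - 1*(-9) = 6 + 9 = 15)
K(N, z) = 15
S = 19072 (S = -8 + ((16269 - 342) + 3153) = -8 + (15927 + 3153) = -8 + 19080 = 19072)
S + K((52*(-3))/148, 34) = 19072 + 15 = 19087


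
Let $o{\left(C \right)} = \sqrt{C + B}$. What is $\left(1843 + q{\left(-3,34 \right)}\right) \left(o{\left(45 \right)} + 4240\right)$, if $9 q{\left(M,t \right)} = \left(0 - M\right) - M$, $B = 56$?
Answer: $\frac{23451440}{3} + \frac{5531 \sqrt{101}}{3} \approx 7.8357 \cdot 10^{6}$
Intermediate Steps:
$q{\left(M,t \right)} = - \frac{2 M}{9}$ ($q{\left(M,t \right)} = \frac{\left(0 - M\right) - M}{9} = \frac{- M - M}{9} = \frac{\left(-2\right) M}{9} = - \frac{2 M}{9}$)
$o{\left(C \right)} = \sqrt{56 + C}$ ($o{\left(C \right)} = \sqrt{C + 56} = \sqrt{56 + C}$)
$\left(1843 + q{\left(-3,34 \right)}\right) \left(o{\left(45 \right)} + 4240\right) = \left(1843 - - \frac{2}{3}\right) \left(\sqrt{56 + 45} + 4240\right) = \left(1843 + \frac{2}{3}\right) \left(\sqrt{101} + 4240\right) = \frac{5531 \left(4240 + \sqrt{101}\right)}{3} = \frac{23451440}{3} + \frac{5531 \sqrt{101}}{3}$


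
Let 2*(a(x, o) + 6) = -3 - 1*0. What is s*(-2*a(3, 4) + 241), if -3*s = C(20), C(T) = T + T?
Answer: -10240/3 ≈ -3413.3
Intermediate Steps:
a(x, o) = -15/2 (a(x, o) = -6 + (-3 - 1*0)/2 = -6 + (-3 + 0)/2 = -6 + (1/2)*(-3) = -6 - 3/2 = -15/2)
C(T) = 2*T
s = -40/3 (s = -2*20/3 = -1/3*40 = -40/3 ≈ -13.333)
s*(-2*a(3, 4) + 241) = -40*(-2*(-15/2) + 241)/3 = -40*(15 + 241)/3 = -40/3*256 = -10240/3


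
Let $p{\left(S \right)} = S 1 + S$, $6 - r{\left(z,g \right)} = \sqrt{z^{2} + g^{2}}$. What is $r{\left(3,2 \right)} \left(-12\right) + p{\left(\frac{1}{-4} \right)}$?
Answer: $- \frac{145}{2} + 12 \sqrt{13} \approx -29.233$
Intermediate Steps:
$r{\left(z,g \right)} = 6 - \sqrt{g^{2} + z^{2}}$ ($r{\left(z,g \right)} = 6 - \sqrt{z^{2} + g^{2}} = 6 - \sqrt{g^{2} + z^{2}}$)
$p{\left(S \right)} = 2 S$ ($p{\left(S \right)} = S + S = 2 S$)
$r{\left(3,2 \right)} \left(-12\right) + p{\left(\frac{1}{-4} \right)} = \left(6 - \sqrt{2^{2} + 3^{2}}\right) \left(-12\right) + \frac{2}{-4} = \left(6 - \sqrt{4 + 9}\right) \left(-12\right) + 2 \left(- \frac{1}{4}\right) = \left(6 - \sqrt{13}\right) \left(-12\right) - \frac{1}{2} = \left(-72 + 12 \sqrt{13}\right) - \frac{1}{2} = - \frac{145}{2} + 12 \sqrt{13}$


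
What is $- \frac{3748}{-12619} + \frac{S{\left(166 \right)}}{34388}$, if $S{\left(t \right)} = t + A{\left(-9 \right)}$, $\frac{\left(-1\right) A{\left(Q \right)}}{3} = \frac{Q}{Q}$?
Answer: $\frac{130943121}{433942172} \approx 0.30175$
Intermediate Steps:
$A{\left(Q \right)} = -3$ ($A{\left(Q \right)} = - 3 \frac{Q}{Q} = \left(-3\right) 1 = -3$)
$S{\left(t \right)} = -3 + t$ ($S{\left(t \right)} = t - 3 = -3 + t$)
$- \frac{3748}{-12619} + \frac{S{\left(166 \right)}}{34388} = - \frac{3748}{-12619} + \frac{-3 + 166}{34388} = \left(-3748\right) \left(- \frac{1}{12619}\right) + 163 \cdot \frac{1}{34388} = \frac{3748}{12619} + \frac{163}{34388} = \frac{130943121}{433942172}$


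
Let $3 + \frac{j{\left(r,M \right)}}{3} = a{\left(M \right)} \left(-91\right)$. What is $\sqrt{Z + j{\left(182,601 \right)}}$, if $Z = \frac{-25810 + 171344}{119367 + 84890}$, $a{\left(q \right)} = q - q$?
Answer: $\frac{i \sqrt{345761960203}}{204257} \approx 2.8788 i$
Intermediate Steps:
$a{\left(q \right)} = 0$
$j{\left(r,M \right)} = -9$ ($j{\left(r,M \right)} = -9 + 3 \cdot 0 \left(-91\right) = -9 + 3 \cdot 0 = -9 + 0 = -9$)
$Z = \frac{145534}{204257} \approx 0.7125$
$\sqrt{Z + j{\left(182,601 \right)}} = \sqrt{\frac{145534}{204257} - 9} = \sqrt{- \frac{1692779}{204257}} = \frac{i \sqrt{345761960203}}{204257}$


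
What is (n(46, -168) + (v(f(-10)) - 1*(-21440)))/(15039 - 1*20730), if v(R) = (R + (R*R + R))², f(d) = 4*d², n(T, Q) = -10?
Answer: -25856661430/5691 ≈ -4.5434e+6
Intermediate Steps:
v(R) = (R² + 2*R)² (v(R) = (R + (R² + R))² = (R + (R + R²))² = (R² + 2*R)²)
(n(46, -168) + (v(f(-10)) - 1*(-21440)))/(15039 - 1*20730) = (-10 + ((4*(-10)²)²*(2 + 4*(-10)²)² - 1*(-21440)))/(15039 - 1*20730) = (-10 + ((4*100)²*(2 + 4*100)² + 21440))/(15039 - 20730) = (-10 + (400²*(2 + 400)² + 21440))/(-5691) = (-10 + (160000*402² + 21440))*(-1/5691) = (-10 + (160000*161604 + 21440))*(-1/5691) = (-10 + (25856640000 + 21440))*(-1/5691) = (-10 + 25856661440)*(-1/5691) = 25856661430*(-1/5691) = -25856661430/5691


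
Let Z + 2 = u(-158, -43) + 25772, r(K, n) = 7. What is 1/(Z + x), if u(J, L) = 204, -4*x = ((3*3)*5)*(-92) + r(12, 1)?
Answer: 4/108029 ≈ 3.7027e-5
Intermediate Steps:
x = 4133/4 (x = -(((3*3)*5)*(-92) + 7)/4 = -((9*5)*(-92) + 7)/4 = -(45*(-92) + 7)/4 = -(-4140 + 7)/4 = -¼*(-4133) = 4133/4 ≈ 1033.3)
Z = 25974 (Z = -2 + (204 + 25772) = -2 + 25976 = 25974)
1/(Z + x) = 1/(25974 + 4133/4) = 1/(108029/4) = 4/108029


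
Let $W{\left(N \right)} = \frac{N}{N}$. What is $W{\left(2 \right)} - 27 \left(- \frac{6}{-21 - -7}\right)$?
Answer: $- \frac{74}{7} \approx -10.571$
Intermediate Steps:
$W{\left(N \right)} = 1$
$W{\left(2 \right)} - 27 \left(- \frac{6}{-21 - -7}\right) = 1 - 27 \left(- \frac{6}{-21 - -7}\right) = 1 - 27 \left(- \frac{6}{-21 + 7}\right) = 1 - 27 \left(- \frac{6}{-14}\right) = 1 - 27 \left(\left(-6\right) \left(- \frac{1}{14}\right)\right) = 1 - \frac{81}{7} = - \frac{74}{7}$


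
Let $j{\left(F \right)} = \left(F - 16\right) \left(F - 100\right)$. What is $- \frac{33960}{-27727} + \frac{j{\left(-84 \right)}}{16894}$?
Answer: $\frac{541948520}{234209969} \approx 2.3139$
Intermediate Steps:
$j{\left(F \right)} = \left(-100 + F\right) \left(-16 + F\right)$ ($j{\left(F \right)} = \left(-16 + F\right) \left(-100 + F\right) = \left(-100 + F\right) \left(-16 + F\right)$)
$- \frac{33960}{-27727} + \frac{j{\left(-84 \right)}}{16894} = - \frac{33960}{-27727} + \frac{1600 + \left(-84\right)^{2} - -9744}{16894} = \left(-33960\right) \left(- \frac{1}{27727}\right) + \left(1600 + 7056 + 9744\right) \frac{1}{16894} = \frac{33960}{27727} + 18400 \cdot \frac{1}{16894} = \frac{33960}{27727} + \frac{9200}{8447} = \frac{541948520}{234209969}$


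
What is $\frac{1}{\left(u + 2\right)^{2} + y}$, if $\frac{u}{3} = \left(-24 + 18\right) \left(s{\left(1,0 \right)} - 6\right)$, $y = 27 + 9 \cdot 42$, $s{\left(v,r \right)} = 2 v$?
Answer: $\frac{1}{5881} \approx 0.00017004$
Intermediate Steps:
$y = 405$ ($y = 27 + 378 = 405$)
$u = 72$ ($u = 3 \left(-24 + 18\right) \left(2 \cdot 1 - 6\right) = 3 \left(- 6 \left(2 - 6\right)\right) = 3 \left(\left(-6\right) \left(-4\right)\right) = 3 \cdot 24 = 72$)
$\frac{1}{\left(u + 2\right)^{2} + y} = \frac{1}{\left(72 + 2\right)^{2} + 405} = \frac{1}{74^{2} + 405} = \frac{1}{5476 + 405} = \frac{1}{5881}$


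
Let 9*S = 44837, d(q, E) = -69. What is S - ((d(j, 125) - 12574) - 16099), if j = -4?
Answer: 303515/9 ≈ 33724.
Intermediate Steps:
S = 44837/9 (S = (⅑)*44837 = 44837/9 ≈ 4981.9)
S - ((d(j, 125) - 12574) - 16099) = 44837/9 - ((-69 - 12574) - 16099) = 44837/9 - (-12643 - 16099) = 44837/9 - 1*(-28742) = 44837/9 + 28742 = 303515/9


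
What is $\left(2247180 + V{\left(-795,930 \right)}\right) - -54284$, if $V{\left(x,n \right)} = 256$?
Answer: $2301720$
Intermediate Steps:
$\left(2247180 + V{\left(-795,930 \right)}\right) - -54284 = \left(2247180 + 256\right) - -54284 = 2247436 + \left(-1085687 + 1139971\right) = 2247436 + 54284 = 2301720$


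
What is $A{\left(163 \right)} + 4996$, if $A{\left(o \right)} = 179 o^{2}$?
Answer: $4760847$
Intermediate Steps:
$A{\left(163 \right)} + 4996 = 179 \cdot 163^{2} + 4996 = 179 \cdot 26569 + 4996 = 4755851 + 4996 = 4760847$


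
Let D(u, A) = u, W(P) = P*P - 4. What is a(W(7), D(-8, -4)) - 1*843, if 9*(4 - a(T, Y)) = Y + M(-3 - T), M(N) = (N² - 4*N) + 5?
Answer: -1116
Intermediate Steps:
W(P) = -4 + P² (W(P) = P² - 4 = -4 + P²)
M(N) = 5 + N² - 4*N
a(T, Y) = 19/9 - 4*T/9 - Y/9 - (-3 - T)²/9 (a(T, Y) = 4 - (Y + (5 + (-3 - T)² - 4*(-3 - T)))/9 = 4 - (Y + (5 + (-3 - T)² + (12 + 4*T)))/9 = 4 - (Y + (17 + (-3 - T)² + 4*T))/9 = 4 - (17 + Y + (-3 - T)² + 4*T)/9 = 4 + (-17/9 - 4*T/9 - Y/9 - (-3 - T)²/9) = 19/9 - 4*T/9 - Y/9 - (-3 - T)²/9)
a(W(7), D(-8, -4)) - 1*843 = (10/9 - 10*(-4 + 7²)/9 - ⅑*(-8) - (-4 + 7²)²/9) - 1*843 = (10/9 - 10*(-4 + 49)/9 + 8/9 - (-4 + 49)²/9) - 843 = (10/9 - 10/9*45 + 8/9 - ⅑*45²) - 843 = (10/9 - 50 + 8/9 - ⅑*2025) - 843 = (10/9 - 50 + 8/9 - 225) - 843 = -273 - 843 = -1116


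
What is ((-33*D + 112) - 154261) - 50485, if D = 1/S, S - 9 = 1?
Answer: -2046373/10 ≈ -2.0464e+5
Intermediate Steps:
S = 10 (S = 9 + 1 = 10)
D = ⅒ (D = 1/10 = ⅒ ≈ 0.10000)
((-33*D + 112) - 154261) - 50485 = ((-33*⅒ + 112) - 154261) - 50485 = ((-33/10 + 112) - 154261) - 50485 = (1087/10 - 154261) - 50485 = -1541523/10 - 50485 = -2046373/10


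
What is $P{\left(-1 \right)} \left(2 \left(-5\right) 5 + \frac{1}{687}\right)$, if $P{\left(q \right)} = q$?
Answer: $\frac{34349}{687} \approx 49.999$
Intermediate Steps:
$P{\left(-1 \right)} \left(2 \left(-5\right) 5 + \frac{1}{687}\right) = - (2 \left(-5\right) 5 + \frac{1}{687}) = - (\left(-10\right) 5 + \frac{1}{687}) = - (-50 + \frac{1}{687}) = \left(-1\right) \left(- \frac{34349}{687}\right) = \frac{34349}{687}$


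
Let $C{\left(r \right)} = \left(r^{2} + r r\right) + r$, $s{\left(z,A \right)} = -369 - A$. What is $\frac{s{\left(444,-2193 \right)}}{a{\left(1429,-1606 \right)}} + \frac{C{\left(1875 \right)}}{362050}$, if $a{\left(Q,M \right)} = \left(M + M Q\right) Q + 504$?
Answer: $\frac{12148102939257}{625357973162} \approx 19.426$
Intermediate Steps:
$C{\left(r \right)} = r + 2 r^{2}$ ($C{\left(r \right)} = \left(r^{2} + r^{2}\right) + r = 2 r^{2} + r = r + 2 r^{2}$)
$a{\left(Q,M \right)} = 504 + Q \left(M + M Q\right)$ ($a{\left(Q,M \right)} = Q \left(M + M Q\right) + 504 = 504 + Q \left(M + M Q\right)$)
$\frac{s{\left(444,-2193 \right)}}{a{\left(1429,-1606 \right)}} + \frac{C{\left(1875 \right)}}{362050} = \frac{-369 - -2193}{504 - 2294974 - 1606 \cdot 1429^{2}} + \frac{1875 \left(1 + 2 \cdot 1875\right)}{362050} = \frac{-369 + 2193}{504 - 2294974 - 3279517846} + 1875 \left(1 + 3750\right) \frac{1}{362050} = \frac{1824}{504 - 2294974 - 3279517846} + 1875 \cdot 3751 \cdot \frac{1}{362050} = \frac{1824}{-3281812316} + 7033125 \cdot \frac{1}{362050} = 1824 \left(- \frac{1}{3281812316}\right) + \frac{281325}{14482} = - \frac{24}{43181741} + \frac{281325}{14482} = \frac{12148102939257}{625357973162}$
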